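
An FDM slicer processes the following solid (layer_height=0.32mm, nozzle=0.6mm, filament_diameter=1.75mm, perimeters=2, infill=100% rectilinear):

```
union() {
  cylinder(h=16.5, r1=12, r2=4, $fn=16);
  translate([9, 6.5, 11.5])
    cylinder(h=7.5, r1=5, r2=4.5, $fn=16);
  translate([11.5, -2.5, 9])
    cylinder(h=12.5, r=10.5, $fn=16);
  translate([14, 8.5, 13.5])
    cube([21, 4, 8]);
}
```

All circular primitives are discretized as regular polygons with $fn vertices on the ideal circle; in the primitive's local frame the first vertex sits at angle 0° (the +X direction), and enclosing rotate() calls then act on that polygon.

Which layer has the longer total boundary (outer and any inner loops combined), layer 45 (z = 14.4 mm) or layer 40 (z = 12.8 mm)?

layer 45 (z = 14.4 mm)

Layer 45 (z = 14.4): the cone contributes a regular 16-gon of circumradius 5.018 (interpolated between r1=12 and r2=4 at t=0.873) (perimeter = 2·16·5.018·sin(180°/16) = 31.33 mm); the cone at (9, 6.5): at t=0.387 of its height the radius interpolates to r₁+(r₂−r₁)t = 4.807, giving a regular 16-gon of that circumradius (perimeter = 2·16·4.807·sin(180°/16) = 30.01 mm); the r=10.5 cylinder at (11.5, -2.5) contributes a regular 16-gon of circumradius 10.5 (perimeter = 2·16·10.500·sin(180°/16) = 65.55 mm); the 21×4 cube at (14, 8.5) contributes its full rectangle (perimeter 50.00 mm); Combining (union): the regions partially overlap (shared area 63.15 mm²), so the edge portions inside another operand are dropped and the merged outline is re-measured after clipping — boundary = 132.62 mm. So its perimeter = 132.62 mm. Layer 40 (z = 12.8): the cone contributes a regular 16-gon of circumradius 5.794 (interpolated between r1=12 and r2=4 at t=0.776) (perimeter = 2·16·5.794·sin(180°/16) = 36.17 mm); the cone at (9, 6.5): at t=0.173 of its height the radius interpolates to r₁+(r₂−r₁)t = 4.913, giving a regular 16-gon of that circumradius (perimeter = 2·16·4.913·sin(180°/16) = 30.67 mm); the cylinder at (11.5, -2.5): section is a regular 16-gon, circumradius r=10.5 (perimeter = 2·16·10.500·sin(180°/16) = 65.55 mm); the cube at (14, 8.5) is not intersected at this z (z outside [13.5, 21.5]); Merging all regions: the regions partially overlap (shared area 73.46 mm²), so the edge portions inside another operand are dropped and the merged outline is re-measured after clipping — boundary = 84.32 mm. So its perimeter = 84.32 mm. Layer 45 is larger (132.62 vs 84.32 mm).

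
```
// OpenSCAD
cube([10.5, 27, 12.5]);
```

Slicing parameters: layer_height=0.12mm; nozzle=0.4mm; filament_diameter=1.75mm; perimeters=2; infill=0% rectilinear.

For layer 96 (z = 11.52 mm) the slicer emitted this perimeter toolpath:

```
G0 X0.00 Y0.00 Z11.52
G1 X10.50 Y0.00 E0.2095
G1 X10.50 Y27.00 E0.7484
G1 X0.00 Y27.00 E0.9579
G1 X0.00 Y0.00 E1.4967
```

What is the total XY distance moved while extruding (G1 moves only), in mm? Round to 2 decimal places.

Sum the Euclidean lengths of each G1 segment: total = 75.00 mm.

75.00 mm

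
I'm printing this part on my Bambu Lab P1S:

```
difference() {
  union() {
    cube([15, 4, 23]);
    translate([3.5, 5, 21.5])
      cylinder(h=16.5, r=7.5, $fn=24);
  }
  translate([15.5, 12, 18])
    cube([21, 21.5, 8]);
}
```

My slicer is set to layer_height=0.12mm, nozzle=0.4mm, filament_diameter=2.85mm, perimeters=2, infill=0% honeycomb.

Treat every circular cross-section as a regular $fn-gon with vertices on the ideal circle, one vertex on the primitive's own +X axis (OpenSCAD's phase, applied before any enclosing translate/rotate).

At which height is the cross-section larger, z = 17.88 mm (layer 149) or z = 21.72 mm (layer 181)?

Layer 149 (z = 17.88): the cube (footprint 15×4) is included at this height (area 60.00 mm²); the cylinder at (3.5, 5) does not reach this height (z outside [21.5, 38]); Combining (union): only the 15×4 cube is present, so the union is just that shape — area = 60.00 mm²; the cube at (15.5, 12) is not intersected at this z (z outside [18, 26]); Taking the first minus the rest: none of the subtracted shapes is present at this height, so that combined region is unchanged — area = 60.00 mm². So its area = 60.00 mm². Layer 181 (z = 21.72): the cube (footprint 15×4) is included at this height (area 60.00 mm²); the r=7.5 cylinder at (3.5, 5) gives a regular 24-gon of circumradius 7.5 (constant along its height) (area = (24/2)·7.500²·sin(360°/24) = 174.70 mm²); Merging all regions: the regions partially overlap — summed areas 234.70 mm² minus the doubly-counted overlap 40.82 mm² gives 193.88 mm² — area = 193.88 mm²; the cube at (15.5, 12) is present — its section is the full 21×21.5 rectangle (area 451.50 mm²); Subtracting the remaining from the first: starting from that combined region (193.88 mm²), the 21×21.5 cube at (15.5, 12) misses the remaining region (no effect) — area = 193.88 mm². So its area = 193.88 mm². Layer 181 is larger (193.88 vs 60.00 mm²).

layer 181 (z = 21.72 mm)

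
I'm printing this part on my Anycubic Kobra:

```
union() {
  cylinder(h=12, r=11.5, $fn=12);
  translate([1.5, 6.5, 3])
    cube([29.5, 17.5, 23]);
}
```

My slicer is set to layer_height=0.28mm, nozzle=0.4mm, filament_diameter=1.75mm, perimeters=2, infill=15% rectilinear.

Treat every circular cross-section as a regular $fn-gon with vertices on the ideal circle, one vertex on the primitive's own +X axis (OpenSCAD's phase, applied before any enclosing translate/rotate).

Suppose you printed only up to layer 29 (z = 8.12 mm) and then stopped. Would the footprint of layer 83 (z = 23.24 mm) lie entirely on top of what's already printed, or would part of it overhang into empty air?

Compare the two slices. At z = 8.12: the r=11.5 cylinder contributes a regular 12-gon of circumradius 11.5 (area = (12/2)·11.500²·sin(360°/12) = 396.75 mm²); the 29.5×17.5 cube at (1.5, 6.5) contributes its full rectangle (area 516.25 mm²); Combining (union): the regions partially overlap — summed areas 913.00 mm² minus the doubly-counted overlap 23.11 mm² gives 889.89 mm² — area = 889.89 mm². At z = 23.24: the cylinder does not reach this height (z outside [0, 12]); the 29.5×17.5 cube at (1.5, 6.5) contributes its full rectangle (area 516.25 mm²); Merging all regions: only the 29.5×17.5 cube at (1.5, 6.5) is present, so the union is just that shape — area = 516.25 mm². Checking containment: the cross-section at z = 23.24 is a subset of the cross-section at z = 8.12.

entirely on top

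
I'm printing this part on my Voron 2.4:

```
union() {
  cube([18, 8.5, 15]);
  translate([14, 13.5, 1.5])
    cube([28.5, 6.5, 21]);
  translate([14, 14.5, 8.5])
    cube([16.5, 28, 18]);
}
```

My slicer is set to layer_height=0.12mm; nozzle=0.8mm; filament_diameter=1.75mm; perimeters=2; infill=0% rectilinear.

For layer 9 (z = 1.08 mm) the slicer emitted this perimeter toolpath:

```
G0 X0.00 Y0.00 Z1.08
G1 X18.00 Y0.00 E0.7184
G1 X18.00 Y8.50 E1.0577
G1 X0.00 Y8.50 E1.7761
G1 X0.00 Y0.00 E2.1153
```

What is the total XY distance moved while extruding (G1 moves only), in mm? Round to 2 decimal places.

Sum the Euclidean lengths of each G1 segment: total = 53.00 mm.

53.00 mm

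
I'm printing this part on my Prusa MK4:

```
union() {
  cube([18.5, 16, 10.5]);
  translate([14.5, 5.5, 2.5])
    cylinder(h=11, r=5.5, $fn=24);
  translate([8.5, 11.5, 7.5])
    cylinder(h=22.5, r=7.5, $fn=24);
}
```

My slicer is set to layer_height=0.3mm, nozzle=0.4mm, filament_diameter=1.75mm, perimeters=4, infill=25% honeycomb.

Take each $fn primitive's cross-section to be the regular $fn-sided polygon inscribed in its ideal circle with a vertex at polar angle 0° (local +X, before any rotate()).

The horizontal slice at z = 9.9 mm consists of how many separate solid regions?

1

At z = 9.9 mm: the 18.5×16 cube contributes its full rectangle; the r=5.5 cylinder at (14.5, 5.5) gives a regular 24-gon of circumradius 5.5 (constant along its height); the cylinder at (8.5, 11.5): section is a regular 24-gon, circumradius r=7.5; Taking the union: the regions partially overlap (shared area 236.57 mm²), so overlapping operands fuse into one piece — 1 connected region. The result has 1 disconnected region.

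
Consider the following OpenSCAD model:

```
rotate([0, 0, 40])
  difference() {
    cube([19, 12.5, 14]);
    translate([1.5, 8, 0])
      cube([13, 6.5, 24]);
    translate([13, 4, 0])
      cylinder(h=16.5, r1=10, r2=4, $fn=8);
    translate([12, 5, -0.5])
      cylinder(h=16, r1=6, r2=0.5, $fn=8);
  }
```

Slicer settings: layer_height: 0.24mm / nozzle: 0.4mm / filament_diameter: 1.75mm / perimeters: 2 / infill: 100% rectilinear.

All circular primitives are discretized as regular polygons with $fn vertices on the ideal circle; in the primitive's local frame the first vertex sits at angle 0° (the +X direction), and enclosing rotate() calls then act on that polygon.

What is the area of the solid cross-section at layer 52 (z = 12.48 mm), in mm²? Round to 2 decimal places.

104.09 mm²

At z = 12.48 mm: the 19×12.5 cube contributes its full rectangle (area 237.50 mm²); the 13×6.5 cube at (1.5, 8) contributes its full rectangle (area 84.50 mm²); the cone at (13, 4) (r1=10→r2=4) has section circumradius 5.462 here — a regular 8-gon (area = (8/2)·5.462²·sin(360°/8) = 84.38 mm²); the cone at (12, 5) contributes a regular 8-gon of circumradius 1.538 (interpolated between r1=6 and r2=0.5 at t=0.811) (area = (8/2)·1.538²·sin(360°/8) = 6.69 mm²); Taking the first minus the rest: starting from the 19×12.5 cube (237.50 mm²), the 13×6.5 cube at (1.5, 8) partially overlaps it — only the 58.50 mm² overlap (of its 84.50 mm²) is removed, clipping the outline; the cone at (13, 4) partially overlaps it — only the 74.91 mm² overlap (of its 84.38 mm²) is removed, clipping the outline; the cone at (12, 5) misses the remaining region (no effect) — area = 104.09 mm²; (rotated 40° about Z; rotation is an isometry so areas/perimeters/island counts are preserved). Overall, the cross-section has 2 separate islands. Net area = 104.09 mm².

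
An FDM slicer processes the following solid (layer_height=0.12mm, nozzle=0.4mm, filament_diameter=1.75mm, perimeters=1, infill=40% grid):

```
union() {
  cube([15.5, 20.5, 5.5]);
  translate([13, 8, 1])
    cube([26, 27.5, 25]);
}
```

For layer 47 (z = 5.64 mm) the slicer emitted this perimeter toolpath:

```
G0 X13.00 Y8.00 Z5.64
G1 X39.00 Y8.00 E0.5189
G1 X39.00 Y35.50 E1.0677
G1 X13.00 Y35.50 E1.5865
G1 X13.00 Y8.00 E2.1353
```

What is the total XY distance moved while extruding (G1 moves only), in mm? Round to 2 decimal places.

107.00 mm

Sum the Euclidean lengths of each G1 segment: total = 107.00 mm.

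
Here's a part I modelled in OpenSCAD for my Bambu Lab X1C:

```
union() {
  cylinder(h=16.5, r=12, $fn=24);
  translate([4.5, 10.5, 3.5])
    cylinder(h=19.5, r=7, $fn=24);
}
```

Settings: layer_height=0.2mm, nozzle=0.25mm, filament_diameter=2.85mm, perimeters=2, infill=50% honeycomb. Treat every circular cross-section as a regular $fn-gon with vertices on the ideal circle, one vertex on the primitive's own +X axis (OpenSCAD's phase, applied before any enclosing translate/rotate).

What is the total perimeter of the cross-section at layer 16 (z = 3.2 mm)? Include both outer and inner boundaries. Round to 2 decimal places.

75.18 mm

At z = 3.2 mm: the r=12 cylinder gives a regular 24-gon of circumradius 12 (constant along its height) (perimeter = 2·24·12.000·sin(180°/24) = 75.18 mm); the cylinder at (4.5, 10.5) does not reach this height (z outside [3.5, 23]); Merging all regions: only the r=12 cylinder is present, so the union is just that shape — boundary = 75.18 mm. Overall, the cross-section is a single solid region. Total boundary length (outer) = 75.18 mm.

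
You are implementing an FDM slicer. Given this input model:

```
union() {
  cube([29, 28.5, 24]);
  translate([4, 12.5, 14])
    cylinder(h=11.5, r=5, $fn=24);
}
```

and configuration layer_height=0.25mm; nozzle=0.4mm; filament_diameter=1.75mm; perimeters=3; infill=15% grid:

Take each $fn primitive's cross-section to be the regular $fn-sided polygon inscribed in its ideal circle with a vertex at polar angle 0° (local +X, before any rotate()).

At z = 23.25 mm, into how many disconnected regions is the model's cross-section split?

At z = 23.25 mm: the cube (footprint 29×28.5) is included at this height; the r=5 cylinder at (4, 12.5) contributes a regular 24-gon of circumradius 5; Taking the union: the regions partially overlap (shared area 73.74 mm²), so overlapping operands fuse into one piece — 1 connected region. The result has 1 disconnected region.

1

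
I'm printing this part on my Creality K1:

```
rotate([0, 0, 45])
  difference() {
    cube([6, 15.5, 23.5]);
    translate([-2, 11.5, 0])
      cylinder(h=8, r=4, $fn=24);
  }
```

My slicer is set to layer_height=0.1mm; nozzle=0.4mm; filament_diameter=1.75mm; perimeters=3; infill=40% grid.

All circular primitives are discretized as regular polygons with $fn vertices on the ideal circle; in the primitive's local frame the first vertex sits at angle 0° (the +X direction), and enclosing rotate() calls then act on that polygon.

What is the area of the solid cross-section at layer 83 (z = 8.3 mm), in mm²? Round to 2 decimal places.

At z = 8.3 mm: the 6×15.5 cube contributes its full rectangle (area 93.00 mm²); the cylinder at (-2, 11.5) is absent (z outside [0, 8]); After the difference (first − rest): none of the subtracted shapes is present at this height, so the 6×15.5 cube is unchanged — area = 93.00 mm²; (rotated 45° about Z; rotation is an isometry so areas/perimeters/island counts are preserved). Overall, the cross-section is a single solid region. Net area = 93.00 mm².

93.00 mm²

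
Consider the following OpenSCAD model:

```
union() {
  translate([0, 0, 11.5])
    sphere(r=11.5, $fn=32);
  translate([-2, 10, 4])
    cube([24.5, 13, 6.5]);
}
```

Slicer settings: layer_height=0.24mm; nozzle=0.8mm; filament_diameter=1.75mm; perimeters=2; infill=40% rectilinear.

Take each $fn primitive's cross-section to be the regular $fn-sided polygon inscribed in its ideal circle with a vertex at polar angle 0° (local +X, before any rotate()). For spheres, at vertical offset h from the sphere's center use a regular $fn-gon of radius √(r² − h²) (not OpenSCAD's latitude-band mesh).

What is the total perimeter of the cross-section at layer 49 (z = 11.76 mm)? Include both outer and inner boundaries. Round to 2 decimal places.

At z = 11.76 mm: the r=11.5 sphere contributes a regular 32-gon of circumradius √(11.5²−0.26²) = 11.497 (perimeter = 2·32·11.497·sin(180°/32) = 72.12 mm); the cube at (-2, 10) is absent (z outside [4, 10.5]); Combining (union): only the r=11.5 sphere is present, so the union is just that shape — boundary = 72.12 mm. Overall, the cross-section is a single solid region. Total boundary length (outer) = 72.12 mm.

72.12 mm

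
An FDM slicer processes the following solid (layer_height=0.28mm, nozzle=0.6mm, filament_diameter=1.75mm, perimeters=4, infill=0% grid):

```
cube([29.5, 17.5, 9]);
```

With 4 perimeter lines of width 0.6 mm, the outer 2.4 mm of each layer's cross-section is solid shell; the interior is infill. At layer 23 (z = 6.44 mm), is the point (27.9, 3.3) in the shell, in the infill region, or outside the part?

shell

At z = 6.44 mm: the 29.5×17.5 cube contributes its full rectangle. Overall, the cross-section is a single solid region. The nearest boundary edge runs (29.50, 0.00)→(29.50, 17.50); distance from the point to it = 1.60 mm. The point is inside the cross-section, 1.60 mm from the nearest boundary — within the 2.4 mm shell band (4 × 0.6).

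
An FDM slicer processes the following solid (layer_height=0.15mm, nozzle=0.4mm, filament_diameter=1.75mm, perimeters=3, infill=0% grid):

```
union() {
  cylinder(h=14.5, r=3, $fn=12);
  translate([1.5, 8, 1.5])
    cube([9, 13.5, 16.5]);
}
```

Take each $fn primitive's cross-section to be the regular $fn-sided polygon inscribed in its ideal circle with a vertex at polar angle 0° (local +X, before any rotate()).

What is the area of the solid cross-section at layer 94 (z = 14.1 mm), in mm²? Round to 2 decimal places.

148.50 mm²

At z = 14.1 mm: the cylinder: section is a regular 12-gon, circumradius r=3 (area = (12/2)·3.000²·sin(360°/12) = 27.00 mm²); the cube at (1.5, 8) is present — its section is the full 9×13.5 rectangle (area 121.50 mm²); Merging all regions: the 2 present regions are separate (no shared area or edge), so areas and boundary lengths simply add and each stays a separate island — area = 148.50 mm². Overall, the cross-section has 2 separate islands. Net area = 148.50 mm².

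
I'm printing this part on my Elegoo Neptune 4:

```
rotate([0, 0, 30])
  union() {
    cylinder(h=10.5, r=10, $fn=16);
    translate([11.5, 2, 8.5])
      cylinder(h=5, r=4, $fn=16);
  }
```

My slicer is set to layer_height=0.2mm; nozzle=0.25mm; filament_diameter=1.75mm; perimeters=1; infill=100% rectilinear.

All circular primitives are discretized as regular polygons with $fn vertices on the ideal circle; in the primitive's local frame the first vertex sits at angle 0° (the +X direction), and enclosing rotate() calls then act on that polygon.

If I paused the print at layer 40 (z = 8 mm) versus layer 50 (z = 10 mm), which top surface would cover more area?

layer 50 (z = 10 mm)

Layer 40 (z = 8): the r=10 cylinder gives a regular 16-gon of circumradius 10 (constant along its height) (area = (16/2)·10.000²·sin(360°/16) = 306.15 mm²); the cylinder at (11.5, 2) is not intersected at this z (z outside [8.5, 13.5]); Combining (union): only the r=10 cylinder is present, so the union is just that shape — area = 306.15 mm²; (whole slice rotated 30° about Z — lengths, areas and connectivity unchanged). So its area = 306.15 mm². Layer 50 (z = 10): the r=10 cylinder contributes a regular 16-gon of circumradius 10 (area = (16/2)·10.000²·sin(360°/16) = 306.15 mm²); the r=4 cylinder at (11.5, 2) gives a regular 16-gon of circumradius 4 (constant along its height) (area = (16/2)·4.000²·sin(360°/16) = 48.98 mm²); Taking the union: the regions partially overlap — summed areas 355.13 mm² minus the doubly-counted overlap 9.54 mm² gives 345.59 mm² — area = 345.59 mm²; (rotated 30° about Z; rotation is an isometry so areas/perimeters/island counts are preserved). So its area = 345.59 mm². Layer 50 is larger (345.59 vs 306.15 mm²).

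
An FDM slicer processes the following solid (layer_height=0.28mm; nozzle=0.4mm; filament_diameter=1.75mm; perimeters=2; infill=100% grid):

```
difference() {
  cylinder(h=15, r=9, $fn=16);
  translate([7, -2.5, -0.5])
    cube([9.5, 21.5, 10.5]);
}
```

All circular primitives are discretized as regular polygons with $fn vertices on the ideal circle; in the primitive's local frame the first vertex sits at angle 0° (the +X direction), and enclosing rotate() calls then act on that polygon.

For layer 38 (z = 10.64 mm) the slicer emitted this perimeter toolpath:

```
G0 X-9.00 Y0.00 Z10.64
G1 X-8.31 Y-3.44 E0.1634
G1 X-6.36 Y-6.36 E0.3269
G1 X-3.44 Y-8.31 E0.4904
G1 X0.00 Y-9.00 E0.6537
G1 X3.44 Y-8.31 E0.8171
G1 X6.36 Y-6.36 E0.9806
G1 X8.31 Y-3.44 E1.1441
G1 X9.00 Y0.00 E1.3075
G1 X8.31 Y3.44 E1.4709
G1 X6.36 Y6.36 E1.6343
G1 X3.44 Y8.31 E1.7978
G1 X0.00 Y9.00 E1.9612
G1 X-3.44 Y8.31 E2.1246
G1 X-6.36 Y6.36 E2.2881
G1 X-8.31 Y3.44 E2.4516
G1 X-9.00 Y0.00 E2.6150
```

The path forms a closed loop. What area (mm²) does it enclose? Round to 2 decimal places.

247.73 mm²

Apply the shoelace formula to the sequence of (X, Y) vertices; enclosed area = 247.73 mm².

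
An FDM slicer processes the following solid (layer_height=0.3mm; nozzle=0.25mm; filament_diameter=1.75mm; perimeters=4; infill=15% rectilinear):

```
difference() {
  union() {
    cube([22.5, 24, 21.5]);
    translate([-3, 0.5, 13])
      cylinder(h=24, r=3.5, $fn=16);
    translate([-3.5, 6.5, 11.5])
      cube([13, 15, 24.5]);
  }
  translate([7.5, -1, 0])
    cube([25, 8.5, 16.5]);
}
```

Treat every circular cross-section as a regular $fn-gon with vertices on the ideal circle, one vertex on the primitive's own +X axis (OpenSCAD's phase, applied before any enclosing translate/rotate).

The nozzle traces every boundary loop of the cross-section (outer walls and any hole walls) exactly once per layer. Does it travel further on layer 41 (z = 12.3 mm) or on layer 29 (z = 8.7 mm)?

Layer 41 (z = 12.3): the cube (footprint 22.5×24) is included at this height (perimeter 93.00 mm); the cylinder at (-3, 0.5) is not intersected at this z (z outside [13, 37]); the 13×15 cube at (-3.5, 6.5) contributes its full rectangle (perimeter 56.00 mm); Merging all regions: the regions partially overlap (shared area 142.50 mm²), so the edge portions inside another operand are dropped and the merged outline is re-measured after clipping — boundary = 100.00 mm; the 25×8.5 cube at (7.5, -1) contributes its full rectangle (perimeter 67.00 mm); Subtracting the remaining from the first: starting from the result so far, the 25×8.5 cube at (7.5, -1) partially overlaps it — only the 112.50 mm² overlap (of its 212.50 mm²) is removed, clipping the outline — boundary = 100.00 mm. So its perimeter = 100.00 mm. Layer 29 (z = 8.7): the cube (footprint 22.5×24) is included at this height (perimeter 93.00 mm); the cylinder at (-3, 0.5) does not reach this height (z outside [13, 37]); the cube at (-3.5, 6.5) is absent (z outside [11.5, 36]); Taking the union: only the 22.5×24 cube is present, so the union is just that shape — boundary = 93.00 mm; the 25×8.5 cube at (7.5, -1) contributes its full rectangle (perimeter 67.00 mm); After the difference (first − rest): starting from that combined region, the 25×8.5 cube at (7.5, -1) partially overlaps it — only the 112.50 mm² overlap (of its 212.50 mm²) is removed, clipping the outline — boundary = 93.00 mm. So its perimeter = 93.00 mm. Layer 41 is larger (100.00 vs 93.00 mm).

layer 41 (z = 12.3 mm)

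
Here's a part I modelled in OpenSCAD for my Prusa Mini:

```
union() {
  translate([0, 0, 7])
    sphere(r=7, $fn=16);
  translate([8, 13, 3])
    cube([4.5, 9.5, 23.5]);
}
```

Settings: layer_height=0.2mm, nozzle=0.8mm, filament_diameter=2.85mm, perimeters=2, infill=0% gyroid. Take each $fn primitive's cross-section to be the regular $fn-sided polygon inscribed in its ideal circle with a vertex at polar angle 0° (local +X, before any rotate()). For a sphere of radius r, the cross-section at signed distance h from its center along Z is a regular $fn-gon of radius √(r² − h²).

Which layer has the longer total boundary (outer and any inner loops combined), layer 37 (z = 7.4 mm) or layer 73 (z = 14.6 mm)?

Layer 37 (z = 7.4): the r=7 sphere slices to a regular 16-gon of circumradius 6.989 (√(r²−h²) with h=0.4 from center) (perimeter = 2·16·6.989·sin(180°/16) = 43.63 mm); the cube at (8, 13) is present — its section is the full 4.5×9.5 rectangle (perimeter 28.00 mm); Taking the union: the 2 present regions are separate (no shared area or edge), so areas and boundary lengths simply add and each stays a separate island — boundary = 71.63 mm. So its perimeter = 71.63 mm. Layer 73 (z = 14.6): the sphere is absent (|z−center|=7.600 > r=7); the 4.5×9.5 cube at (8, 13) contributes its full rectangle (perimeter 28.00 mm); Merging all regions: only the 4.5×9.5 cube at (8, 13) is present, so the union is just that shape — boundary = 28.00 mm. So its perimeter = 28.00 mm. Layer 37 is larger (71.63 vs 28.00 mm).

layer 37 (z = 7.4 mm)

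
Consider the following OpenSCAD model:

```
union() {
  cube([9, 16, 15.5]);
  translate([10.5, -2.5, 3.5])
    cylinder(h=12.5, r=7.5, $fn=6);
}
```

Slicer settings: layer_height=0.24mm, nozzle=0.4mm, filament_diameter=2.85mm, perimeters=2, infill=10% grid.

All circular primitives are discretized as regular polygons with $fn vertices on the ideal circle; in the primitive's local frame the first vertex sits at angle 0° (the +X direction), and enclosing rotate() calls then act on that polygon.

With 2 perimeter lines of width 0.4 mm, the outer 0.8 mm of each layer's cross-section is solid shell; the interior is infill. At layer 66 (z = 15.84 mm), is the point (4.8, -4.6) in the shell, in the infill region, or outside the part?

At z = 15.84 mm: the cube is absent (z outside [0, 15.5]); the cylinder at (10.5, -2.5): section is a regular 6-gon, circumradius r=7.5; Taking the union: only the r=7.5 cylinder at (10.5, -2.5) is present, so the union is just that shape — 1 connected region. Overall, the cross-section is a single solid region. The nearest boundary edge runs (3.00, -2.50)→(6.75, -9.00); distance from the point to it = 0.51 mm. The point is inside the cross-section, 0.51 mm from the nearest boundary — within the 0.8 mm shell band (2 × 0.4).

shell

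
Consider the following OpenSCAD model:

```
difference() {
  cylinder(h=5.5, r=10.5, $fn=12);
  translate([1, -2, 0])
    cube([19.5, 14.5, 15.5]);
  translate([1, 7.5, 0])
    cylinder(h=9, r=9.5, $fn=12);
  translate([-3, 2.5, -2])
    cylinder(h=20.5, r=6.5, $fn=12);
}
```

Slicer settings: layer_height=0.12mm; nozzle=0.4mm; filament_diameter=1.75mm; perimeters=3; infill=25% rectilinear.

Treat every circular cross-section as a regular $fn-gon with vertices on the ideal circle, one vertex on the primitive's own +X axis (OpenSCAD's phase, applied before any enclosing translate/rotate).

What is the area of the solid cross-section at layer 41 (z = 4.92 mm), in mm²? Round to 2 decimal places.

120.40 mm²

At z = 4.92 mm: the r=10.5 cylinder gives a regular 12-gon of circumradius 10.5 (constant along its height) (area = (12/2)·10.500²·sin(360°/12) = 330.75 mm²); the 19.5×14.5 cube at (1, -2) contributes its full rectangle (area 282.75 mm²); the cylinder at (1, 7.5): section is a regular 12-gon, circumradius r=9.5 (area = (12/2)·9.500²·sin(360°/12) = 270.75 mm²); the r=6.5 cylinder at (-3, 2.5) gives a regular 12-gon of circumradius 6.5 (constant along its height) (area = (12/2)·6.500²·sin(360°/12) = 126.75 mm²); After the difference (first − rest): starting from the r=10.5 cylinder (330.75 mm²), the 19.5×14.5 cube at (1, -2) partially overlaps it — only the 90.79 mm² overlap (of its 282.75 mm²) is removed, clipping the outline; the r=9.5 cylinder at (1, 7.5) partially overlaps it — only the 82.80 mm² overlap (of its 270.75 mm²) is removed, clipping the outline; the r=6.5 cylinder at (-3, 2.5) partially overlaps it — only the 36.77 mm² overlap (of its 126.75 mm²) is removed, clipping the outline — area = 120.40 mm². Overall, the cross-section is a single solid region. Net area = 120.40 mm².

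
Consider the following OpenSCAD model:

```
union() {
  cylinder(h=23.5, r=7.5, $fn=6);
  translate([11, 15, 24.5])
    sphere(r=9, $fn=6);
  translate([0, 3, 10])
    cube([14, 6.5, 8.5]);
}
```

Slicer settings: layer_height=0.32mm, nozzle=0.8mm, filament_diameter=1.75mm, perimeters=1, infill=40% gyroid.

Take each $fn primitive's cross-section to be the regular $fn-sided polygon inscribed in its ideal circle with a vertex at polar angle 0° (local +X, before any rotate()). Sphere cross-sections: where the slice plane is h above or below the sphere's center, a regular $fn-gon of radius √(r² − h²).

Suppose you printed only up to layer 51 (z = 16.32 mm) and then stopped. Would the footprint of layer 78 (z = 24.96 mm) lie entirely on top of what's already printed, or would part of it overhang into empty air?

part overhangs

Compare the two slices. At z = 16.32: the r=7.5 cylinder gives a regular 6-gon of circumradius 7.5 (constant along its height) (area = (6/2)·7.500²·sin(360°/6) = 146.14 mm²); the sphere at (11, 15): section is a regular 6-gon, circumradius = √(r²−h²) = √(9²−8.18²) = 3.753 (area = (6/2)·3.753²·sin(360°/6) = 36.60 mm²); the cube at (0, 3) (footprint 14×6.5) is included at this height (area 91.00 mm²); Taking the union: the regions partially overlap — summed areas 273.74 mm² minus the doubly-counted overlap 16.63 mm² gives 257.11 mm² — area = 257.11 mm². At z = 24.96: the cylinder does not reach this height (z outside [0, 23.5]); the r=9 sphere at (11, 15) slices to a regular 6-gon of circumradius 8.988 (√(r²−h²) with h=0.46 from center) (area = (6/2)·8.988²·sin(360°/6) = 209.89 mm²); the cube at (0, 3) is not intersected at this z (z outside [10, 18.5]); Combining (union): only the r=9 sphere at (11, 15) is present, so the union is just that shape — area = 209.89 mm². Checking containment: at z = 24.96 the cross-section extends beyond the z = 16.32 cross-section by about 154.67 mm².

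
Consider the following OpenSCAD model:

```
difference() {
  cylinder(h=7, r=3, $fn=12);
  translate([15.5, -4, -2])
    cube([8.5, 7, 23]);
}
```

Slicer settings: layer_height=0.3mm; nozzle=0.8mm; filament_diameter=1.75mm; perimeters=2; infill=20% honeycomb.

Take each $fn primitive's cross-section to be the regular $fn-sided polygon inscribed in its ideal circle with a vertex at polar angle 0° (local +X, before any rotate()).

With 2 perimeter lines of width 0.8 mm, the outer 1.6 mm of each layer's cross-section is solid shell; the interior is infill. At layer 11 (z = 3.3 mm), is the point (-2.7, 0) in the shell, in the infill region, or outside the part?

At z = 3.3 mm: the r=3 cylinder contributes a regular 12-gon of circumradius 3; the cube at (15.5, -4) is present — its section is the full 8.5×7 rectangle; After the difference (first − rest): starting from the r=3 cylinder, the 8.5×7 cube at (15.5, -4) misses the remaining region (no effect) — 1 connected region. Overall, the cross-section is a single solid region. The nearest boundary edge runs (-2.60, -1.50)→(-3.00, 0.00); distance from the point to it = 0.29 mm. The point is inside the cross-section, 0.29 mm from the nearest boundary — within the 1.6 mm shell band (2 × 0.8).

shell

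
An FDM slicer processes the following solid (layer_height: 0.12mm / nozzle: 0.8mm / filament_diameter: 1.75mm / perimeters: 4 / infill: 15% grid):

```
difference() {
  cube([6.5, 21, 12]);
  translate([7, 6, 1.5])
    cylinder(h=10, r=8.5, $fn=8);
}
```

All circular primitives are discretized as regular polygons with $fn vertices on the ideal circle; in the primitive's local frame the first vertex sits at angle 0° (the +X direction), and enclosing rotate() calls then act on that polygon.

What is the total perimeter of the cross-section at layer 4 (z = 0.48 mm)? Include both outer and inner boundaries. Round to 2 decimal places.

At z = 0.48 mm: the cube is present — its section is the full 6.5×21 rectangle (perimeter 55.00 mm); the cylinder at (7, 6) does not reach this height (z outside [1.5, 11.5]); Subtracting the remaining from the first: none of the subtracted shapes is present at this height, so the 6.5×21 cube is unchanged — boundary = 55.00 mm. Overall, the cross-section is a single solid region. Total boundary length (outer) = 55.00 mm.

55.00 mm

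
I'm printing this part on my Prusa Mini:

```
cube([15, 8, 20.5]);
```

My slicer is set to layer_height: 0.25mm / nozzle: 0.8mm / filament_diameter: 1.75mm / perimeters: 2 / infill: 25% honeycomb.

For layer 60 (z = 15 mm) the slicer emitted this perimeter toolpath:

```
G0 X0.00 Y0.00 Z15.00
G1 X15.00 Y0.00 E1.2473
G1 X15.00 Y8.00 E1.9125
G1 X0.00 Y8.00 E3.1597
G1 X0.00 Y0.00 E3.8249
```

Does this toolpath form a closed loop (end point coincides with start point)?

Start point (G0): (0.00, 0.00). End point (last G1): the path returns to the start — closed.

yes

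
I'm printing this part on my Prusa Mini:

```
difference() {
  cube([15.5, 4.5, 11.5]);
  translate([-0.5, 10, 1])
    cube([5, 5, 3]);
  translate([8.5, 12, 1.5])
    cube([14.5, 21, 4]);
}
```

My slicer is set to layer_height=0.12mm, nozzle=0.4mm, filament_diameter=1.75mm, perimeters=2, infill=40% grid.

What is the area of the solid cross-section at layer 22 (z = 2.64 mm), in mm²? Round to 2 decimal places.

At z = 2.64 mm: the cube is present — its section is the full 15.5×4.5 rectangle (area 69.75 mm²); the cube at (-0.5, 10) (footprint 5×5) is included at this height (area 25.00 mm²); the cube at (8.5, 12) is present — its section is the full 14.5×21 rectangle (area 304.50 mm²); Taking the first minus the rest: starting from the 15.5×4.5 cube (69.75 mm²), the 5×5 cube at (-0.5, 10) misses the remaining region (no effect); the 14.5×21 cube at (8.5, 12) misses the remaining region (no effect) — area = 69.75 mm². Overall, the cross-section is a single solid region. Net area = 69.75 mm².

69.75 mm²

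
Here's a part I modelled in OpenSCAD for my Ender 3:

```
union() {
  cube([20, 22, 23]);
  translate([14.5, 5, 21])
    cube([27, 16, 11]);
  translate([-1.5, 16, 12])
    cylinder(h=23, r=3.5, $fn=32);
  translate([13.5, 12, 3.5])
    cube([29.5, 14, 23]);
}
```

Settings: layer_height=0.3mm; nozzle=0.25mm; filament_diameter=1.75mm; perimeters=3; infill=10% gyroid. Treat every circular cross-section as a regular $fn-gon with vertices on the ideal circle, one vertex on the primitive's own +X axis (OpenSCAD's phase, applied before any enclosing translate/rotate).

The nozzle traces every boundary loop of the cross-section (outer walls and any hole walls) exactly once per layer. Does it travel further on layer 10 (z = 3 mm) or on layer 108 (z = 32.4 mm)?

Layer 10 (z = 3): the 20×22 cube contributes its full rectangle (perimeter 84.00 mm); the cube at (14.5, 5) is not intersected at this z (z outside [21, 32]); the cylinder at (-1.5, 16) does not reach this height (z outside [12, 35]); the cube at (13.5, 12) is not intersected at this z (z outside [3.5, 26.5]); Taking the union: only the 20×22 cube is present, so the union is just that shape — boundary = 84.00 mm. So its perimeter = 84.00 mm. Layer 108 (z = 32.4): the cube is not intersected at this z (z outside [0, 23]); the cube at (14.5, 5) is not intersected at this z (z outside [21, 32]); the r=3.5 cylinder at (-1.5, 16) gives a regular 32-gon of circumradius 3.5 (constant along its height) (perimeter = 2·32·3.500·sin(180°/32) = 21.96 mm); the cube at (13.5, 12) is not intersected at this z (z outside [3.5, 26.5]); Taking the union: only the r=3.5 cylinder at (-1.5, 16) is present, so the union is just that shape — boundary = 21.96 mm. So its perimeter = 21.96 mm. Layer 10 is larger (84.00 vs 21.96 mm).

layer 10 (z = 3 mm)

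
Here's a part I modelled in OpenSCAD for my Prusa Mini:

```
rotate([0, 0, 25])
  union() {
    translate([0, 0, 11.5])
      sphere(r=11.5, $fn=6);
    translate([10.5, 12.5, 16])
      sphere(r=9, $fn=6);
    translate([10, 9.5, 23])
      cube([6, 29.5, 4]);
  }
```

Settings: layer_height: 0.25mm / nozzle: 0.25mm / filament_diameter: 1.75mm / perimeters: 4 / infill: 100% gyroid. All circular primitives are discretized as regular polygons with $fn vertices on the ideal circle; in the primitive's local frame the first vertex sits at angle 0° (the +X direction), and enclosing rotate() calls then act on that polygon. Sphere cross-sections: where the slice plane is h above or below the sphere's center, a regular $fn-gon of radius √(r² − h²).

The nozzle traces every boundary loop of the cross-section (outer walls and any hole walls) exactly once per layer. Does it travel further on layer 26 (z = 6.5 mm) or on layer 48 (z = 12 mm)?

Layer 26 (z = 6.5): the sphere: section is a regular 6-gon, circumradius = √(r²−h²) = √(11.5²−5²) = 10.356 (perimeter = 2·6·10.356·sin(180°/6) = 62.14 mm); the sphere at (10.5, 12.5) is absent (|z−center|=9.500 > r=9); the cube at (10, 9.5) is absent (z outside [23, 27]); Merging all regions: only the r=11.5 sphere is present, so the union is just that shape — boundary = 62.14 mm; (rotated 25° about Z; rotation is an isometry so areas/perimeters/island counts are preserved). So its perimeter = 62.14 mm. Layer 48 (z = 12): the r=11.5 sphere contributes a regular 6-gon of circumradius √(11.5²−0.5²) = 11.489 (perimeter = 2·6·11.489·sin(180°/6) = 68.93 mm); the r=9 sphere at (10.5, 12.5) contributes a regular 6-gon of circumradius √(9²−4²) = 8.062 (perimeter = 2·6·8.062·sin(180°/6) = 48.37 mm); the cube at (10, 9.5) does not reach this height (z outside [23, 27]); Combining (union): the regions partially overlap (shared area 8.13 mm²), so the edge portions inside another operand are dropped and the merged outline is re-measured after clipping — boundary = 103.40 mm; (rotated 25° about Z; rotation is an isometry so areas/perimeters/island counts are preserved). So its perimeter = 103.40 mm. Layer 48 is larger (103.40 vs 62.14 mm).

layer 48 (z = 12 mm)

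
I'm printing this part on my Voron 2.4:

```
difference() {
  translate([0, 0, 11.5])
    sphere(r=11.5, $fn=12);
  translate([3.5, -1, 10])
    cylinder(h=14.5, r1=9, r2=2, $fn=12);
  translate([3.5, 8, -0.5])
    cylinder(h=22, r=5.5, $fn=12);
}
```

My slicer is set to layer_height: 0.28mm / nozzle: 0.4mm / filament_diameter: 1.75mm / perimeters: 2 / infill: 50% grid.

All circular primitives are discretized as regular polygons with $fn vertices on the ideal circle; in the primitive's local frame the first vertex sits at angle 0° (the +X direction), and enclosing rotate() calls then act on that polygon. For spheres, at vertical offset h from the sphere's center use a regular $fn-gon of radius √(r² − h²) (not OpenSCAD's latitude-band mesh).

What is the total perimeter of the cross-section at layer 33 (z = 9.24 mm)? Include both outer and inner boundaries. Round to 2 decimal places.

77.87 mm

At z = 9.24 mm: the sphere: section is a regular 12-gon, circumradius = √(r²−h²) = √(11.5²−2.26²) = 11.276 (perimeter = 2·12·11.276·sin(180°/12) = 70.04 mm); the cone at (3.5, -1) is absent (z outside [10, 24.5]); the r=5.5 cylinder at (3.5, 8) gives a regular 12-gon of circumradius 5.5 (constant along its height) (perimeter = 2·12·5.500·sin(180°/12) = 34.16 mm); Subtracting the remaining from the first: starting from the r=11.5 sphere, the r=5.5 cylinder at (3.5, 8) partially overlaps it — only the 65.05 mm² overlap (of its 90.75 mm²) is removed, clipping the outline — boundary = 77.87 mm. Overall, the cross-section is a single solid region. Total boundary length (outer) = 77.87 mm.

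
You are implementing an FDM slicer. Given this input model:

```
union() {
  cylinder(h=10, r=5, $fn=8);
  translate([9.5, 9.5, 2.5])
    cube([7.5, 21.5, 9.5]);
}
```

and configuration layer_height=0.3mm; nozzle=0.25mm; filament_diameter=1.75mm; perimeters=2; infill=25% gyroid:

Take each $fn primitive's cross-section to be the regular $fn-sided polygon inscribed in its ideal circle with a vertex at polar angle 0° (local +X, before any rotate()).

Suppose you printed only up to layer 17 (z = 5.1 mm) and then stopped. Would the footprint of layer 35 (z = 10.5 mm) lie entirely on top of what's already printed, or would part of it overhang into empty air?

Compare the two slices. At z = 5.1: the cylinder: section is a regular 8-gon, circumradius r=5 (area = (8/2)·5.000²·sin(360°/8) = 70.71 mm²); the 7.5×21.5 cube at (9.5, 9.5) contributes its full rectangle (area 161.25 mm²); Merging all regions: the 2 present regions are separate (no shared area or edge), so areas and boundary lengths simply add and each stays a separate island — area = 231.96 mm². At z = 10.5: the cylinder is absent (z outside [0, 10]); the cube at (9.5, 9.5) (footprint 7.5×21.5) is included at this height (area 161.25 mm²); Combining (union): only the 7.5×21.5 cube at (9.5, 9.5) is present, so the union is just that shape — area = 161.25 mm². Checking containment: the cross-section at z = 10.5 is a subset of the cross-section at z = 5.1.

entirely on top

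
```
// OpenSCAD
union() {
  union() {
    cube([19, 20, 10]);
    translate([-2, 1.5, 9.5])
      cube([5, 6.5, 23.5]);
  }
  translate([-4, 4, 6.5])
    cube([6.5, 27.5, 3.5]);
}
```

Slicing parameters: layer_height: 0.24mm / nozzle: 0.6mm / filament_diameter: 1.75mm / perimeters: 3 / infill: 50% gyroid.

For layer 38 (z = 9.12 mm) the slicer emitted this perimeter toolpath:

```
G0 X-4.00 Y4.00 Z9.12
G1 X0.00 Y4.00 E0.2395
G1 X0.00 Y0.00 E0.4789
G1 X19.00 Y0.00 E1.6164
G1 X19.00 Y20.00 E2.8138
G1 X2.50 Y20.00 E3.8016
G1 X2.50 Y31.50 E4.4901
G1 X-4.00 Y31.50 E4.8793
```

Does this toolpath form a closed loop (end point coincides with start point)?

no

Start point (G0): (-4.00, 4.00). End point (last G1): the path does not return to the start — open.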